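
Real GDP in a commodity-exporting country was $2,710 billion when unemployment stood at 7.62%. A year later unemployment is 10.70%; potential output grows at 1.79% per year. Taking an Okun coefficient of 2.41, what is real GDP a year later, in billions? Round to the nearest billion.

$2,557 billion

Δu = 10.7 - 7.62 = 3.08 points.
Okun's law (growth form): g_Y = g_Y* - β × Δu = 1.79 - 2.41 × (3.08) = 1.79 - 7.4228 = -5.6328%.
Real GDP in the next year = 2710 × (1 - 5.6328/100) = 2710 × 0.943672 ≈ 2557 billion.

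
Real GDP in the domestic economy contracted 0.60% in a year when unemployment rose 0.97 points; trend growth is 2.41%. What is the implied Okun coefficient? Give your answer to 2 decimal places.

β ≈ 3.10

Growth form: g_Y = g_Y* - β × Δu, so β = (g_Y* - g_Y)/Δu.
β = (2.41 + 0.6)/0.97 = 3.01/0.97 = 3.10.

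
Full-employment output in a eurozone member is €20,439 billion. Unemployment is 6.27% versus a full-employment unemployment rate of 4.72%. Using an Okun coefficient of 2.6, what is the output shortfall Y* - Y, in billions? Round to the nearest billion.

€824 billion

Output gap = -2.6 × (6.27 - 4.72) = -2.6 × 1.55 = -4.03%.
Actual GDP ≈ 20439 × 0.9597 ≈ 19615 billion, so the shortfall is 20439 - 19615 = 824 billion.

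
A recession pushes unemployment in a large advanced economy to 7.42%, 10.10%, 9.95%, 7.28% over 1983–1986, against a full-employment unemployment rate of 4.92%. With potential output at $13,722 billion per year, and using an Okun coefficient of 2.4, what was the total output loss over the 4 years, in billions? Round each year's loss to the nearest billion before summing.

Year 1983: gap = -2.4 × (7.42 - 4.92) = -6%, loss ≈ 13722 × 6/100 ≈ 823.
Year 1984: gap = -2.4 × (10.1 - 4.92) = -12.432%, loss ≈ 13722 × 12.432/100 ≈ 1706.
Year 1985: gap = -2.4 × (9.95 - 4.92) = -12.072%, loss ≈ 13722 × 12.072/100 ≈ 1657.
Year 1986: gap = -2.4 × (7.28 - 4.92) = -5.664%, loss ≈ 13722 × 5.664/100 ≈ 777.
Total lost output = 823 + 1706 + 1657 + 777 = 4963 billion.

$4,963 billion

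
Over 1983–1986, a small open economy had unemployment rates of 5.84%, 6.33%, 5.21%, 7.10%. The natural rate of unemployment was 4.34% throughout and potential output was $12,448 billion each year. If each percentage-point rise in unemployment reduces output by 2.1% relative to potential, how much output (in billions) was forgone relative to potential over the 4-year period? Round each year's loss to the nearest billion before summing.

$1,860 billion

Year 1983: gap = -2.1 × (5.84 - 4.34) = -3.15%, loss ≈ 12448 × 3.15/100 ≈ 392.
Year 1984: gap = -2.1 × (6.33 - 4.34) = -4.179%, loss ≈ 12448 × 4.179/100 ≈ 520.
Year 1985: gap = -2.1 × (5.21 - 4.34) = -1.827%, loss ≈ 12448 × 1.827/100 ≈ 227.
Year 1986: gap = -2.1 × (7.1 - 4.34) = -5.796%, loss ≈ 12448 × 5.796/100 ≈ 721.
Total lost output = 392 + 520 + 227 + 721 = 1860 billion.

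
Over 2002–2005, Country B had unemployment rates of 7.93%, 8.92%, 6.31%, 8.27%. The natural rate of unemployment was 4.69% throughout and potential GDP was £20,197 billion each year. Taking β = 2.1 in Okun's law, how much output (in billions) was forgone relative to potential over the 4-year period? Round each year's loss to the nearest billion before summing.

£5,373 billion

Year 2002: gap = -2.1 × (7.93 - 4.69) = -6.804%, loss ≈ 20197 × 6.804/100 ≈ 1374.
Year 2003: gap = -2.1 × (8.92 - 4.69) = -8.883%, loss ≈ 20197 × 8.883/100 ≈ 1794.
Year 2004: gap = -2.1 × (6.31 - 4.69) = -3.402%, loss ≈ 20197 × 3.402/100 ≈ 687.
Year 2005: gap = -2.1 × (8.27 - 4.69) = -7.518%, loss ≈ 20197 × 7.518/100 ≈ 1518.
Total lost output = 1374 + 1794 + 687 + 1518 = 5373 billion.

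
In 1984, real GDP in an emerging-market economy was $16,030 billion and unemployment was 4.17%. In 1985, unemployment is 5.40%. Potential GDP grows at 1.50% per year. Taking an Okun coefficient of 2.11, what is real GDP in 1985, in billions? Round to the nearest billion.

$15,854 billion

Δu = 5.4 - 4.17 = 1.23 points.
Okun's law (growth form): g_Y = g_Y* - β × Δu = 1.50 - 2.11 × (1.23) = 1.5 - 2.5953 = -1.0953%.
Real GDP in the next year = 16030 × (1 - 1.0953/100) = 16030 × 0.989047 ≈ 15854 billion.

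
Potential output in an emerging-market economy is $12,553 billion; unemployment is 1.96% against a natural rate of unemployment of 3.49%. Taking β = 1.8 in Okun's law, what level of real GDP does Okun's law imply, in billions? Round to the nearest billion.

Unemployment gap = 1.96 - 3.49 = -1.53 points, so the output gap is -1.8 × (-1.53) = 2.754%.
Actual GDP = 12553 × (1 + 2.754/100) = 12553 × 1.02754 ≈ 12899 billion.

$12,899 billion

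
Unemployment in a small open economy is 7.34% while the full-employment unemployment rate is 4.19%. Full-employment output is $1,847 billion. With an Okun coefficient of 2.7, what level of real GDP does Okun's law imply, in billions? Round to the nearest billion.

$1,690 billion

Unemployment gap = 7.34 - 4.19 = 3.15 points, so the output gap is -2.7 × 3.15 = -8.505%.
Actual GDP = 1847 × (1 - 8.505/100) = 1847 × 0.91495 ≈ 1690 billion.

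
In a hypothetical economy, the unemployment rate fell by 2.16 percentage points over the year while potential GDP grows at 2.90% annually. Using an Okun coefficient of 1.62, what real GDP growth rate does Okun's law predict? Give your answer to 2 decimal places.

Growth-rate Okun's law: g_Y = g_Y* - β × Δu.
g_Y = 2.90 - 1.62 × (-2.16) = 2.9 + 3.4992 = 6.3992%, i.e. 6.40% to 2 d.p.

6.40%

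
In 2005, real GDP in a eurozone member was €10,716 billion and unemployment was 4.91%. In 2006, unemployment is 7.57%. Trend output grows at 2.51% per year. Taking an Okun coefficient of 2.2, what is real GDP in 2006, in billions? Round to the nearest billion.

Δu = 7.57 - 4.91 = 2.66 points.
Okun's law (growth form): g_Y = g_Y* - β × Δu = 2.51 - 2.2 × (2.66) = 2.51 - 5.852 = -3.342%.
Real GDP in the next year = 10716 × (1 - 3.342/100) = 10716 × 0.96658 ≈ 10358 billion.

€10,358 billion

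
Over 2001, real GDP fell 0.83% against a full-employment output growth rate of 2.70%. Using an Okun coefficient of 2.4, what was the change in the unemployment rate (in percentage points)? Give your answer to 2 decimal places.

Growth-rate Okun's law: g_Y = g_Y* - β × Δu, so Δu = (g_Y* - g_Y)/β.
Δu = (2.7 + 0.83)/2.4 = 3.53/2.4 = 1.47 percentage points.

1.47 percentage points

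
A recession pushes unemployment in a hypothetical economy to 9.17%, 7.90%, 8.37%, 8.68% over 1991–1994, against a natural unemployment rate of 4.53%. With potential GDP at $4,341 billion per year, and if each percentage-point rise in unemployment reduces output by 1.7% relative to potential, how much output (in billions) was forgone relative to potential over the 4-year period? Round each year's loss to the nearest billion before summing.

$1,180 billion

Year 1991: gap = -1.7 × (9.17 - 4.53) = -7.888%, loss ≈ 4341 × 7.888/100 ≈ 342.
Year 1992: gap = -1.7 × (7.9 - 4.53) = -5.729%, loss ≈ 4341 × 5.729/100 ≈ 249.
Year 1993: gap = -1.7 × (8.37 - 4.53) = -6.528%, loss ≈ 4341 × 6.528/100 ≈ 283.
Year 1994: gap = -1.7 × (8.68 - 4.53) = -7.055%, loss ≈ 4341 × 7.055/100 ≈ 306.
Total lost output = 342 + 249 + 283 + 306 = 1180 billion.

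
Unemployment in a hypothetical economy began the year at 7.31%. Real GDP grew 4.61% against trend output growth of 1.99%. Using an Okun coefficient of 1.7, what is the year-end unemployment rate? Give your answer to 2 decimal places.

5.77%

Growth-rate Okun's law: g_Y = g_Y* - β × Δu, so Δu = (g_Y* - g_Y)/β.
Δu = (1.99 - 4.61)/1.7 = -2.62/1.7 = -1.54 percentage points.
Year-end unemployment = 7.31 - 1.54 = 5.77%.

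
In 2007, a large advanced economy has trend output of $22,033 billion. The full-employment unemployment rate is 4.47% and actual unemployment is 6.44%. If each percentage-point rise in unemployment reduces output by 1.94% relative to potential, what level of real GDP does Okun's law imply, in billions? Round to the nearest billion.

Unemployment gap = 6.44 - 4.47 = 1.97 points, so the output gap is -1.94 × 1.97 = -3.8218%.
Actual GDP = 22033 × (1 - 3.8218/100) = 22033 × 0.961782 ≈ 21191 billion.

$21,191 billion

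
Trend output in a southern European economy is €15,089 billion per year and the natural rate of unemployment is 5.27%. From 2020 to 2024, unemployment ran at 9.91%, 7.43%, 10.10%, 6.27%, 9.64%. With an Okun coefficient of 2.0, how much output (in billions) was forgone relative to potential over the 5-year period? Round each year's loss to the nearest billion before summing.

€5,131 billion

Year 2020: gap = -2.0 × (9.91 - 5.27) = -9.28%, loss ≈ 15089 × 9.28/100 ≈ 1400.
Year 2021: gap = -2.0 × (7.43 - 5.27) = -4.32%, loss ≈ 15089 × 4.32/100 ≈ 652.
Year 2022: gap = -2.0 × (10.1 - 5.27) = -9.66%, loss ≈ 15089 × 9.66/100 ≈ 1458.
Year 2023: gap = -2.0 × (6.27 - 5.27) = -2%, loss ≈ 15089 × 2/100 ≈ 302.
Year 2024: gap = -2.0 × (9.64 - 5.27) = -8.74%, loss ≈ 15089 × 8.74/100 ≈ 1319.
Total lost output = 1400 + 652 + 1458 + 302 + 1319 = 5131 billion.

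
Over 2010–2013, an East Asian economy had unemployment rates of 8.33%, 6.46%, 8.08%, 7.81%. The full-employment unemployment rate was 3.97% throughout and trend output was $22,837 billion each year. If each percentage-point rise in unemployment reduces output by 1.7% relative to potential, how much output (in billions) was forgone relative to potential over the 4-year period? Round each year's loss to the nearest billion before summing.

$5,747 billion

Year 2010: gap = -1.7 × (8.33 - 3.97) = -7.412%, loss ≈ 22837 × 7.412/100 ≈ 1693.
Year 2011: gap = -1.7 × (6.46 - 3.97) = -4.233%, loss ≈ 22837 × 4.233/100 ≈ 967.
Year 2012: gap = -1.7 × (8.08 - 3.97) = -6.987%, loss ≈ 22837 × 6.987/100 ≈ 1596.
Year 2013: gap = -1.7 × (7.81 - 3.97) = -6.528%, loss ≈ 22837 × 6.528/100 ≈ 1491.
Total lost output = 1693 + 967 + 1596 + 1491 = 5747 billion.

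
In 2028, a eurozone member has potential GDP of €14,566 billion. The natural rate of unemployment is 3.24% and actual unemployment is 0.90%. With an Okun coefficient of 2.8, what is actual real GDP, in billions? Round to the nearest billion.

Unemployment gap = 0.9 - 3.24 = -2.34 points, so the output gap is -2.8 × (-2.34) = 6.552%.
Actual GDP = 14566 × (1 + 6.552/100) = 14566 × 1.06552 ≈ 15520 billion.

€15,520 billion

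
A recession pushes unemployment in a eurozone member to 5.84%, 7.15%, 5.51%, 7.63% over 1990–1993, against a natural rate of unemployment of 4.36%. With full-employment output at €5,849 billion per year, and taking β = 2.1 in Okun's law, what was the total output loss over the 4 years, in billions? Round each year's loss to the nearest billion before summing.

€1,068 billion

Year 1990: gap = -2.1 × (5.84 - 4.36) = -3.108%, loss ≈ 5849 × 3.108/100 ≈ 182.
Year 1991: gap = -2.1 × (7.15 - 4.36) = -5.859%, loss ≈ 5849 × 5.859/100 ≈ 343.
Year 1992: gap = -2.1 × (5.51 - 4.36) = -2.415%, loss ≈ 5849 × 2.415/100 ≈ 141.
Year 1993: gap = -2.1 × (7.63 - 4.36) = -6.867%, loss ≈ 5849 × 6.867/100 ≈ 402.
Total lost output = 182 + 343 + 141 + 402 = 1068 billion.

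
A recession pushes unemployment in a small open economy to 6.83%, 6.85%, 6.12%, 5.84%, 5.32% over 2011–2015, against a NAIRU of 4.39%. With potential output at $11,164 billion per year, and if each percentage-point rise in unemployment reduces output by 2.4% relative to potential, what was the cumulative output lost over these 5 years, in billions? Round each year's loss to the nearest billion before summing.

Year 2011: gap = -2.4 × (6.83 - 4.39) = -5.856%, loss ≈ 11164 × 5.856/100 ≈ 654.
Year 2012: gap = -2.4 × (6.85 - 4.39) = -5.904%, loss ≈ 11164 × 5.904/100 ≈ 659.
Year 2013: gap = -2.4 × (6.12 - 4.39) = -4.152%, loss ≈ 11164 × 4.152/100 ≈ 464.
Year 2014: gap = -2.4 × (5.84 - 4.39) = -3.48%, loss ≈ 11164 × 3.48/100 ≈ 389.
Year 2015: gap = -2.4 × (5.32 - 4.39) = -2.232%, loss ≈ 11164 × 2.232/100 ≈ 249.
Total lost output = 654 + 659 + 464 + 389 + 249 = 2415 billion.

$2,415 billion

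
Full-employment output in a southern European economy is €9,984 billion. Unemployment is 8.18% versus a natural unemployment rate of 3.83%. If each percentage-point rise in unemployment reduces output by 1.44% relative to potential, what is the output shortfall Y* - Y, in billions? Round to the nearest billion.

€625 billion

Output gap = -1.44 × (8.18 - 3.83) = -1.44 × 4.35 = -6.264%.
Actual GDP ≈ 9984 × 0.93736 ≈ 9359 billion, so the shortfall is 9984 - 9359 = 625 billion.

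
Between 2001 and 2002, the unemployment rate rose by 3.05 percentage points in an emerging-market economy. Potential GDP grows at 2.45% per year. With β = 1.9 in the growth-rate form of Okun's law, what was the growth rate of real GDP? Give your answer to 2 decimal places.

Growth-rate Okun's law: g_Y = g_Y* - β × Δu.
g_Y = 2.45 - 1.9 × (3.05) = 2.45 - 5.795 = -3.345%, i.e. -3.35% to 2 d.p.

-3.35%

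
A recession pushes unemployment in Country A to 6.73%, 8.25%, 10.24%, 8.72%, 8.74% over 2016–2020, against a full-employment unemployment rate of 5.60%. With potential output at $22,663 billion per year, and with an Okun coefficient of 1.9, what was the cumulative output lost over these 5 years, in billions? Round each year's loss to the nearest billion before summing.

$6,321 billion

Year 2016: gap = -1.9 × (6.73 - 5.6) = -2.147%, loss ≈ 22663 × 2.147/100 ≈ 487.
Year 2017: gap = -1.9 × (8.25 - 5.6) = -5.035%, loss ≈ 22663 × 5.035/100 ≈ 1141.
Year 2018: gap = -1.9 × (10.24 - 5.6) = -8.816%, loss ≈ 22663 × 8.816/100 ≈ 1998.
Year 2019: gap = -1.9 × (8.72 - 5.6) = -5.928%, loss ≈ 22663 × 5.928/100 ≈ 1343.
Year 2020: gap = -1.9 × (8.74 - 5.6) = -5.966%, loss ≈ 22663 × 5.966/100 ≈ 1352.
Total lost output = 487 + 1141 + 1998 + 1343 + 1352 = 6321 billion.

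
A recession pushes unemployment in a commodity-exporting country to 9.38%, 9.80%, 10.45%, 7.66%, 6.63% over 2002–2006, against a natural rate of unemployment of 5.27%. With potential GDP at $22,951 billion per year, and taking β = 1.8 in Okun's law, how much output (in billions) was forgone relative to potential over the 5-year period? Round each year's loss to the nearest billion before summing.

Year 2002: gap = -1.8 × (9.38 - 5.27) = -7.398%, loss ≈ 22951 × 7.398/100 ≈ 1698.
Year 2003: gap = -1.8 × (9.8 - 5.27) = -8.154%, loss ≈ 22951 × 8.154/100 ≈ 1871.
Year 2004: gap = -1.8 × (10.45 - 5.27) = -9.324%, loss ≈ 22951 × 9.324/100 ≈ 2140.
Year 2005: gap = -1.8 × (7.66 - 5.27) = -4.302%, loss ≈ 22951 × 4.302/100 ≈ 987.
Year 2006: gap = -1.8 × (6.63 - 5.27) = -2.448%, loss ≈ 22951 × 2.448/100 ≈ 562.
Total lost output = 1698 + 1871 + 2140 + 987 + 562 = 7258 billion.

$7,258 billion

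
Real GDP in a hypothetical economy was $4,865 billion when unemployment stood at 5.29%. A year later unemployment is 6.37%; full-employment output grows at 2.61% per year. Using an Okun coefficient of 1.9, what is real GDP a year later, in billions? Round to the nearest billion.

Δu = 6.37 - 5.29 = 1.08 points.
Okun's law (growth form): g_Y = g_Y* - β × Δu = 2.61 - 1.9 × (1.08) = 2.61 - 2.052 = 0.558%.
Real GDP in the next year = 4865 × (1 + 0.558/100) = 4865 × 1.00558 ≈ 4892 billion.

$4,892 billion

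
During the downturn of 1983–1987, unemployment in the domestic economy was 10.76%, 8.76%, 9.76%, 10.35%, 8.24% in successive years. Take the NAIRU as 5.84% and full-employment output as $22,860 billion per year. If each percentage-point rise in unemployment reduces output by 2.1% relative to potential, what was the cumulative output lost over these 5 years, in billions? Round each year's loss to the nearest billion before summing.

Year 1983: gap = -2.1 × (10.76 - 5.84) = -10.332%, loss ≈ 22860 × 10.332/100 ≈ 2362.
Year 1984: gap = -2.1 × (8.76 - 5.84) = -6.132%, loss ≈ 22860 × 6.132/100 ≈ 1402.
Year 1985: gap = -2.1 × (9.76 - 5.84) = -8.232%, loss ≈ 22860 × 8.232/100 ≈ 1882.
Year 1986: gap = -2.1 × (10.35 - 5.84) = -9.471%, loss ≈ 22860 × 9.471/100 ≈ 2165.
Year 1987: gap = -2.1 × (8.24 - 5.84) = -5.04%, loss ≈ 22860 × 5.04/100 ≈ 1152.
Total lost output = 2362 + 1402 + 1882 + 2165 + 1152 = 8963 billion.

$8,963 billion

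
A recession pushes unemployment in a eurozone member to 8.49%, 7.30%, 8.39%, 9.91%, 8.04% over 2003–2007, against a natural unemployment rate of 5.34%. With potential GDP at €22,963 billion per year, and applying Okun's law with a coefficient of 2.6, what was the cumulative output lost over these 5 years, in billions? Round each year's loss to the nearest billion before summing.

€9,212 billion

Year 2003: gap = -2.6 × (8.49 - 5.34) = -8.19%, loss ≈ 22963 × 8.19/100 ≈ 1881.
Year 2004: gap = -2.6 × (7.3 - 5.34) = -5.096%, loss ≈ 22963 × 5.096/100 ≈ 1170.
Year 2005: gap = -2.6 × (8.39 - 5.34) = -7.93%, loss ≈ 22963 × 7.93/100 ≈ 1821.
Year 2006: gap = -2.6 × (9.91 - 5.34) = -11.882%, loss ≈ 22963 × 11.882/100 ≈ 2728.
Year 2007: gap = -2.6 × (8.04 - 5.34) = -7.02%, loss ≈ 22963 × 7.02/100 ≈ 1612.
Total lost output = 1881 + 1170 + 1821 + 2728 + 1612 = 9212 billion.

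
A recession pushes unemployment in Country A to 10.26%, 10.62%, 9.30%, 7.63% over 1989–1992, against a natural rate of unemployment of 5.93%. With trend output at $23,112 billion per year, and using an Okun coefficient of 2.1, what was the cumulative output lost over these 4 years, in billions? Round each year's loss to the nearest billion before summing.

$6,839 billion

Year 1989: gap = -2.1 × (10.26 - 5.93) = -9.093%, loss ≈ 23112 × 9.093/100 ≈ 2102.
Year 1990: gap = -2.1 × (10.62 - 5.93) = -9.849%, loss ≈ 23112 × 9.849/100 ≈ 2276.
Year 1991: gap = -2.1 × (9.3 - 5.93) = -7.077%, loss ≈ 23112 × 7.077/100 ≈ 1636.
Year 1992: gap = -2.1 × (7.63 - 5.93) = -3.57%, loss ≈ 23112 × 3.57/100 ≈ 825.
Total lost output = 2102 + 2276 + 1636 + 825 = 6839 billion.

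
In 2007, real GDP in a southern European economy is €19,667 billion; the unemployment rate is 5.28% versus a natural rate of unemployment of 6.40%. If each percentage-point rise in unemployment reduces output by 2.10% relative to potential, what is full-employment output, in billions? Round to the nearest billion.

Unemployment gap = 5.28 - 6.4 = -1.12 points, so output gap = -2.1 × (-1.12) = 2.352%.
Since Y = Y* × (1 + gap/100), Y* = 19667/1.02352 ≈ 19215 billion.

€19,215 billion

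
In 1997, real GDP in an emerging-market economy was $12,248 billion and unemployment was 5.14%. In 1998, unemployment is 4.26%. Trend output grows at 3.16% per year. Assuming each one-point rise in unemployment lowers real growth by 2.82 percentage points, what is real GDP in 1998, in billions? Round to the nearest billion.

$12,939 billion

Δu = 4.26 - 5.14 = -0.88 points.
Okun's law (growth form): g_Y = g_Y* - β × Δu = 3.16 - 2.82 × (-0.88) = 3.16 + 2.4816 = 5.6416%.
Real GDP in the next year = 12248 × (1 + 5.6416/100) = 12248 × 1.056416 ≈ 12939 billion.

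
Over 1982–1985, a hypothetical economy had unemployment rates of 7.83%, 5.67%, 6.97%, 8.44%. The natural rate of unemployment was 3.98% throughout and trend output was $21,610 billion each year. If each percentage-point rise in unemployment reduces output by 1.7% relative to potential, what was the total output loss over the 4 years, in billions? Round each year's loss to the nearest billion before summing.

$4,771 billion

Year 1982: gap = -1.7 × (7.83 - 3.98) = -6.545%, loss ≈ 21610 × 6.545/100 ≈ 1414.
Year 1983: gap = -1.7 × (5.67 - 3.98) = -2.873%, loss ≈ 21610 × 2.873/100 ≈ 621.
Year 1984: gap = -1.7 × (6.97 - 3.98) = -5.083%, loss ≈ 21610 × 5.083/100 ≈ 1098.
Year 1985: gap = -1.7 × (8.44 - 3.98) = -7.582%, loss ≈ 21610 × 7.582/100 ≈ 1638.
Total lost output = 1414 + 621 + 1098 + 1638 = 4771 billion.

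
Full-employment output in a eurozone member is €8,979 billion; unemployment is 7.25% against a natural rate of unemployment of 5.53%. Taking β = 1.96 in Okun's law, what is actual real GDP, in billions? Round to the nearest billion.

Unemployment gap = 7.25 - 5.53 = 1.72 points, so the output gap is -1.96 × 1.72 = -3.3712%.
Actual GDP = 8979 × (1 - 3.3712/100) = 8979 × 0.966288 ≈ 8676 billion.

€8,676 billion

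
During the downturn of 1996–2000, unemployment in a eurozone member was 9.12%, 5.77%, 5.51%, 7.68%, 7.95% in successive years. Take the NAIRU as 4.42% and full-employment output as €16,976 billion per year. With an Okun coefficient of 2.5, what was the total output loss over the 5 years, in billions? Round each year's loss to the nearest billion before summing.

€5,913 billion

Year 1996: gap = -2.5 × (9.12 - 4.42) = -11.75%, loss ≈ 16976 × 11.75/100 ≈ 1995.
Year 1997: gap = -2.5 × (5.77 - 4.42) = -3.375%, loss ≈ 16976 × 3.375/100 ≈ 573.
Year 1998: gap = -2.5 × (5.51 - 4.42) = -2.725%, loss ≈ 16976 × 2.725/100 ≈ 463.
Year 1999: gap = -2.5 × (7.68 - 4.42) = -8.15%, loss ≈ 16976 × 8.15/100 ≈ 1384.
Year 2000: gap = -2.5 × (7.95 - 4.42) = -8.825%, loss ≈ 16976 × 8.825/100 ≈ 1498.
Total lost output = 1995 + 573 + 463 + 1384 + 1498 = 5913 billion.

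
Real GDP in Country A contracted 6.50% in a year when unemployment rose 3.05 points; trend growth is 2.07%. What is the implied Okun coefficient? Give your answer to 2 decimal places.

Growth form: g_Y = g_Y* - β × Δu, so β = (g_Y* - g_Y)/Δu.
β = (2.07 + 6.5)/3.05 = 8.57/3.05 = 2.81.

β ≈ 2.81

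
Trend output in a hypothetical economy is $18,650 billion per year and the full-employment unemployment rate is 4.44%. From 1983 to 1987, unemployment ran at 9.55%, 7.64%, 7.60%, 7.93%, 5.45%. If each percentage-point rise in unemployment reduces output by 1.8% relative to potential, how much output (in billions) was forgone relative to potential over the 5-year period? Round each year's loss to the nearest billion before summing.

$5,361 billion

Year 1983: gap = -1.8 × (9.55 - 4.44) = -9.198%, loss ≈ 18650 × 9.198/100 ≈ 1715.
Year 1984: gap = -1.8 × (7.64 - 4.44) = -5.76%, loss ≈ 18650 × 5.76/100 ≈ 1074.
Year 1985: gap = -1.8 × (7.6 - 4.44) = -5.688%, loss ≈ 18650 × 5.688/100 ≈ 1061.
Year 1986: gap = -1.8 × (7.93 - 4.44) = -6.282%, loss ≈ 18650 × 6.282/100 ≈ 1172.
Year 1987: gap = -1.8 × (5.45 - 4.44) = -1.818%, loss ≈ 18650 × 1.818/100 ≈ 339.
Total lost output = 1715 + 1074 + 1061 + 1172 + 339 = 5361 billion.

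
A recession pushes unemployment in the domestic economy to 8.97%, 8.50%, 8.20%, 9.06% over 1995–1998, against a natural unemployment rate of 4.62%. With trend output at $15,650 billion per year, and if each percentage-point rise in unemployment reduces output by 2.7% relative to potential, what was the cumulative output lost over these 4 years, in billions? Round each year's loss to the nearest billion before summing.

Year 1995: gap = -2.7 × (8.97 - 4.62) = -11.745%, loss ≈ 15650 × 11.745/100 ≈ 1838.
Year 1996: gap = -2.7 × (8.5 - 4.62) = -10.476%, loss ≈ 15650 × 10.476/100 ≈ 1639.
Year 1997: gap = -2.7 × (8.2 - 4.62) = -9.666%, loss ≈ 15650 × 9.666/100 ≈ 1513.
Year 1998: gap = -2.7 × (9.06 - 4.62) = -11.988%, loss ≈ 15650 × 11.988/100 ≈ 1876.
Total lost output = 1838 + 1639 + 1513 + 1876 = 6866 billion.

$6,866 billion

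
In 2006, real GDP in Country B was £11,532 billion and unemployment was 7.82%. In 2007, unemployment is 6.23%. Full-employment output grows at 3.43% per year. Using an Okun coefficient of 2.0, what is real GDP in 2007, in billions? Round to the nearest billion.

£12,294 billion

Δu = 6.23 - 7.82 = -1.59 points.
Okun's law (growth form): g_Y = g_Y* - β × Δu = 3.43 - 2.0 × (-1.59) = 3.43 + 3.18 = 6.61%.
Real GDP in the next year = 11532 × (1 + 6.61/100) = 11532 × 1.0661 ≈ 12294 billion.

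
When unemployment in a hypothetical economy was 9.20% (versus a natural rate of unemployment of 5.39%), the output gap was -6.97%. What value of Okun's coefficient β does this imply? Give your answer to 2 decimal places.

Okun's law: output gap = -β × (u - u*).
-6.97 = -β × (9.2 - 5.39) = -β × 3.81, so β = 6.97/3.81 = 1.83.

β ≈ 1.83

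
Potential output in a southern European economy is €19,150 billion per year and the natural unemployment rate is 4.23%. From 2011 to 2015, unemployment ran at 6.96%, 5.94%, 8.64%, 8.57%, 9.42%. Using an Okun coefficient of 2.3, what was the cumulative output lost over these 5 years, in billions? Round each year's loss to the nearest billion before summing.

Year 2011: gap = -2.3 × (6.96 - 4.23) = -6.279%, loss ≈ 19150 × 6.279/100 ≈ 1202.
Year 2012: gap = -2.3 × (5.94 - 4.23) = -3.933%, loss ≈ 19150 × 3.933/100 ≈ 753.
Year 2013: gap = -2.3 × (8.64 - 4.23) = -10.143%, loss ≈ 19150 × 10.143/100 ≈ 1942.
Year 2014: gap = -2.3 × (8.57 - 4.23) = -9.982%, loss ≈ 19150 × 9.982/100 ≈ 1912.
Year 2015: gap = -2.3 × (9.42 - 4.23) = -11.937%, loss ≈ 19150 × 11.937/100 ≈ 2286.
Total lost output = 1202 + 753 + 1942 + 1912 + 2286 = 8095 billion.

€8,095 billion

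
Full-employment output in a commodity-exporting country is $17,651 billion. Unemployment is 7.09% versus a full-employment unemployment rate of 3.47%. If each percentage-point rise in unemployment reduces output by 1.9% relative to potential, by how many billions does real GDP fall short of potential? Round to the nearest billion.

Output gap = -1.9 × (7.09 - 3.47) = -1.9 × 3.62 = -6.878%.
Actual GDP ≈ 17651 × 0.93122 ≈ 16437 billion, so the shortfall is 17651 - 16437 = 1214 billion.

$1,214 billion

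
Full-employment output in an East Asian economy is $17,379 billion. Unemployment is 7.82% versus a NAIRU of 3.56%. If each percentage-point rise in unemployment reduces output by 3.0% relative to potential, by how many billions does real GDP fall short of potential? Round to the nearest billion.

Output gap = -3.0 × (7.82 - 3.56) = -3 × 4.26 = -12.78%.
Actual GDP ≈ 17379 × 0.8722 ≈ 15158 billion, so the shortfall is 17379 - 15158 = 2221 billion.

$2,221 billion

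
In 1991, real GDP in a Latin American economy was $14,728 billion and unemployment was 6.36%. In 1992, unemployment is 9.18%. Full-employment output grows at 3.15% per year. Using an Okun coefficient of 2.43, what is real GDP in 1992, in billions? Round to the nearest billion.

Δu = 9.18 - 6.36 = 2.82 points.
Okun's law (growth form): g_Y = g_Y* - β × Δu = 3.15 - 2.43 × (2.82) = 3.15 - 6.8526 = -3.7026%.
Real GDP in the next year = 14728 × (1 - 3.7026/100) = 14728 × 0.962974 ≈ 14183 billion.

$14,183 billion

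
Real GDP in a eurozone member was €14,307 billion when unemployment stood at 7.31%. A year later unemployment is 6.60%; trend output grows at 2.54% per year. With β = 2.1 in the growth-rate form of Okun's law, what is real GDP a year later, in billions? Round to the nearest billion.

Δu = 6.6 - 7.31 = -0.71 points.
Okun's law (growth form): g_Y = g_Y* - β × Δu = 2.54 - 2.1 × (-0.71) = 2.54 + 1.491 = 4.031%.
Real GDP in the next year = 14307 × (1 + 4.031/100) = 14307 × 1.04031 ≈ 14884 billion.

€14,884 billion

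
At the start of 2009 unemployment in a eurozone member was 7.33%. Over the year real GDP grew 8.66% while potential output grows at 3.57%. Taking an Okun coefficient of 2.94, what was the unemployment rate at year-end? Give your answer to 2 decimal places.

5.60%

Growth-rate Okun's law: g_Y = g_Y* - β × Δu, so Δu = (g_Y* - g_Y)/β.
Δu = (3.57 - 8.66)/2.94 = -5.09/2.94 = -1.73 percentage points.
Year-end unemployment = 7.33 - 1.73 = 5.60%.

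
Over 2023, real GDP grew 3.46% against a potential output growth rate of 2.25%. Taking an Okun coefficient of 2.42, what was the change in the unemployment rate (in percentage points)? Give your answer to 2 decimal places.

-0.50 percentage points

Growth-rate Okun's law: g_Y = g_Y* - β × Δu, so Δu = (g_Y* - g_Y)/β.
Δu = (2.25 - 3.46)/2.42 = -1.21/2.42 = -0.50 percentage points.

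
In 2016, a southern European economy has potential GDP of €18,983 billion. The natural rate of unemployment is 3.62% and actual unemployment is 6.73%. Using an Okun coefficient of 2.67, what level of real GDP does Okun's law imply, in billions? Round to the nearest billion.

€17,407 billion

Unemployment gap = 6.73 - 3.62 = 3.11 points, so the output gap is -2.67 × 3.11 = -8.3037%.
Actual GDP = 18983 × (1 - 8.3037/100) = 18983 × 0.916963 ≈ 17407 billion.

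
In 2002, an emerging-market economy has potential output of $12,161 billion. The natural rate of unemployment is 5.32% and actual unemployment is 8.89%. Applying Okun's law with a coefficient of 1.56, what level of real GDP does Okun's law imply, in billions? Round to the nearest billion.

$11,484 billion

Unemployment gap = 8.89 - 5.32 = 3.57 points, so the output gap is -1.56 × 3.57 = -5.5692%.
Actual GDP = 12161 × (1 - 5.5692/100) = 12161 × 0.944308 ≈ 11484 billion.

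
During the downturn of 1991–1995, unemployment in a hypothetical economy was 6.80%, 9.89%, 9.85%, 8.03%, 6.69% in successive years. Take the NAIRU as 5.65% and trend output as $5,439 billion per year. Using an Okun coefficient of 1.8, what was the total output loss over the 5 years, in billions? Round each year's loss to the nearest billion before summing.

Year 1991: gap = -1.8 × (6.8 - 5.65) = -2.07%, loss ≈ 5439 × 2.07/100 ≈ 113.
Year 1992: gap = -1.8 × (9.89 - 5.65) = -7.632%, loss ≈ 5439 × 7.632/100 ≈ 415.
Year 1993: gap = -1.8 × (9.85 - 5.65) = -7.56%, loss ≈ 5439 × 7.56/100 ≈ 411.
Year 1994: gap = -1.8 × (8.03 - 5.65) = -4.284%, loss ≈ 5439 × 4.284/100 ≈ 233.
Year 1995: gap = -1.8 × (6.69 - 5.65) = -1.872%, loss ≈ 5439 × 1.872/100 ≈ 102.
Total lost output = 113 + 415 + 411 + 233 + 102 = 1274 billion.

$1,274 billion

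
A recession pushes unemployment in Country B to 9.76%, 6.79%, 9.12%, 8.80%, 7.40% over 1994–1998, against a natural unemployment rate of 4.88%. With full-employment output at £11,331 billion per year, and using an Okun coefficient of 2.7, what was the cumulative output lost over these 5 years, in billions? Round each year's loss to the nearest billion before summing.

Year 1994: gap = -2.7 × (9.76 - 4.88) = -13.176%, loss ≈ 11331 × 13.176/100 ≈ 1493.
Year 1995: gap = -2.7 × (6.79 - 4.88) = -5.157%, loss ≈ 11331 × 5.157/100 ≈ 584.
Year 1996: gap = -2.7 × (9.12 - 4.88) = -11.448%, loss ≈ 11331 × 11.448/100 ≈ 1297.
Year 1997: gap = -2.7 × (8.8 - 4.88) = -10.584%, loss ≈ 11331 × 10.584/100 ≈ 1199.
Year 1998: gap = -2.7 × (7.4 - 4.88) = -6.804%, loss ≈ 11331 × 6.804/100 ≈ 771.
Total lost output = 1493 + 584 + 1297 + 1199 + 771 = 5344 billion.

£5,344 billion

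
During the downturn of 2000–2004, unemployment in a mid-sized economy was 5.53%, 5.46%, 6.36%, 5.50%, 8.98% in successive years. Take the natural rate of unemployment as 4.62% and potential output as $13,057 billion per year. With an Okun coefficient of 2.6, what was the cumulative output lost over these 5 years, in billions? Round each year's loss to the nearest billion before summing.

$2,964 billion

Year 2000: gap = -2.6 × (5.53 - 4.62) = -2.366%, loss ≈ 13057 × 2.366/100 ≈ 309.
Year 2001: gap = -2.6 × (5.46 - 4.62) = -2.184%, loss ≈ 13057 × 2.184/100 ≈ 285.
Year 2002: gap = -2.6 × (6.36 - 4.62) = -4.524%, loss ≈ 13057 × 4.524/100 ≈ 591.
Year 2003: gap = -2.6 × (5.5 - 4.62) = -2.288%, loss ≈ 13057 × 2.288/100 ≈ 299.
Year 2004: gap = -2.6 × (8.98 - 4.62) = -11.336%, loss ≈ 13057 × 11.336/100 ≈ 1480.
Total lost output = 309 + 285 + 591 + 299 + 1480 = 2964 billion.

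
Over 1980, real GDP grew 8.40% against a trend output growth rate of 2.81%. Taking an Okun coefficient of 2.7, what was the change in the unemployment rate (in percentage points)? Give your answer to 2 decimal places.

Growth-rate Okun's law: g_Y = g_Y* - β × Δu, so Δu = (g_Y* - g_Y)/β.
Δu = (2.81 - 8.4)/2.7 = -5.59/2.7 = -2.07 percentage points.

-2.07 percentage points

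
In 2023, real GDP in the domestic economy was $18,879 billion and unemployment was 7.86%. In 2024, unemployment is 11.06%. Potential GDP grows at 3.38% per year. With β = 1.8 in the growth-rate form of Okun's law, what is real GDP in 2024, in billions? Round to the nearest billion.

$18,430 billion

Δu = 11.06 - 7.86 = 3.2 points.
Okun's law (growth form): g_Y = g_Y* - β × Δu = 3.38 - 1.8 × (3.20) = 3.38 - 5.76 = -2.38%.
Real GDP in the next year = 18879 × (1 - 2.38/100) = 18879 × 0.9762 ≈ 18430 billion.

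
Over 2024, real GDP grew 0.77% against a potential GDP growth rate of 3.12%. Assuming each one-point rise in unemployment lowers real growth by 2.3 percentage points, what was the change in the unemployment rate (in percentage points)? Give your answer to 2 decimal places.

Growth-rate Okun's law: g_Y = g_Y* - β × Δu, so Δu = (g_Y* - g_Y)/β.
Δu = (3.12 - 0.77)/2.3 = 2.35/2.3 = 1.02 percentage points.

1.02 percentage points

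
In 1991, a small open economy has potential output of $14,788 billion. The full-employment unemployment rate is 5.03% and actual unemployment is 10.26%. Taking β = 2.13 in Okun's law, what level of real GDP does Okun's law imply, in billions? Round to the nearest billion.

$13,141 billion

Unemployment gap = 10.26 - 5.03 = 5.23 points, so the output gap is -2.13 × 5.23 = -11.1399%.
Actual GDP = 14788 × (1 - 11.1399/100) = 14788 × 0.888601 ≈ 13141 billion.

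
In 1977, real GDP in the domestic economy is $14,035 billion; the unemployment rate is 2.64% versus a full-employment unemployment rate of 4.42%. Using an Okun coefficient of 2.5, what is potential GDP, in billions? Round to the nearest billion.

$13,437 billion

Unemployment gap = 2.64 - 4.42 = -1.78 points, so output gap = -2.5 × (-1.78) = 4.45%.
Since Y = Y* × (1 + gap/100), Y* = 14035/1.0445 ≈ 13437 billion.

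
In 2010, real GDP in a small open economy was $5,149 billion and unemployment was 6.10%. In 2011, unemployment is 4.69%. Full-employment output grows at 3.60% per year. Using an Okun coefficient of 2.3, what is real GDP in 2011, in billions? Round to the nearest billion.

$5,501 billion

Δu = 4.69 - 6.1 = -1.41 points.
Okun's law (growth form): g_Y = g_Y* - β × Δu = 3.60 - 2.3 × (-1.41) = 3.6 + 3.243 = 6.843%.
Real GDP in the next year = 5149 × (1 + 6.843/100) = 5149 × 1.06843 ≈ 5501 billion.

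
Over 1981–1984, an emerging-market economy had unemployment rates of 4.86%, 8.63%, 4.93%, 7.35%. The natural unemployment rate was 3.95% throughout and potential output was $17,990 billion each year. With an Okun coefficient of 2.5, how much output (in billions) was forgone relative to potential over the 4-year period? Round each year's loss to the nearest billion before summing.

Year 1981: gap = -2.5 × (4.86 - 3.95) = -2.275%, loss ≈ 17990 × 2.275/100 ≈ 409.
Year 1982: gap = -2.5 × (8.63 - 3.95) = -11.7%, loss ≈ 17990 × 11.7/100 ≈ 2105.
Year 1983: gap = -2.5 × (4.93 - 3.95) = -2.45%, loss ≈ 17990 × 2.45/100 ≈ 441.
Year 1984: gap = -2.5 × (7.35 - 3.95) = -8.5%, loss ≈ 17990 × 8.5/100 ≈ 1529.
Total lost output = 409 + 2105 + 441 + 1529 = 4484 billion.

$4,484 billion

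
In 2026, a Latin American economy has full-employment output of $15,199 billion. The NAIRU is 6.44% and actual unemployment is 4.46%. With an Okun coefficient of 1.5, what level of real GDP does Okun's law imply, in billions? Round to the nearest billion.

Unemployment gap = 4.46 - 6.44 = -1.98 points, so the output gap is -1.5 × (-1.98) = 2.97%.
Actual GDP = 15199 × (1 + 2.97/100) = 15199 × 1.0297 ≈ 15650 billion.

$15,650 billion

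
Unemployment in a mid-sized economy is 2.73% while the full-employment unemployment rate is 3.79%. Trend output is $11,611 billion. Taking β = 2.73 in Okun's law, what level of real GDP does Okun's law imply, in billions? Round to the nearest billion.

Unemployment gap = 2.73 - 3.79 = -1.06 points, so the output gap is -2.73 × (-1.06) = 2.8938%.
Actual GDP = 11611 × (1 + 2.8938/100) = 11611 × 1.028938 ≈ 11947 billion.

$11,947 billion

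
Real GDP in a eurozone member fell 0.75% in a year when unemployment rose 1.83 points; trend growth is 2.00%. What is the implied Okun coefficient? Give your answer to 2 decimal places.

Growth form: g_Y = g_Y* - β × Δu, so β = (g_Y* - g_Y)/Δu.
β = (2 + 0.75)/1.83 = 2.75/1.83 = 1.50.

β ≈ 1.50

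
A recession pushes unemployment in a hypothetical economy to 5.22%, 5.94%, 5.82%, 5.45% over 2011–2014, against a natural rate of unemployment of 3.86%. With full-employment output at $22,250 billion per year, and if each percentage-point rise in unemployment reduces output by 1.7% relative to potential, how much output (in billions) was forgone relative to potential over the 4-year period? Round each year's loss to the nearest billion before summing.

$2,643 billion

Year 2011: gap = -1.7 × (5.22 - 3.86) = -2.312%, loss ≈ 22250 × 2.312/100 ≈ 514.
Year 2012: gap = -1.7 × (5.94 - 3.86) = -3.536%, loss ≈ 22250 × 3.536/100 ≈ 787.
Year 2013: gap = -1.7 × (5.82 - 3.86) = -3.332%, loss ≈ 22250 × 3.332/100 ≈ 741.
Year 2014: gap = -1.7 × (5.45 - 3.86) = -2.703%, loss ≈ 22250 × 2.703/100 ≈ 601.
Total lost output = 514 + 787 + 741 + 601 = 2643 billion.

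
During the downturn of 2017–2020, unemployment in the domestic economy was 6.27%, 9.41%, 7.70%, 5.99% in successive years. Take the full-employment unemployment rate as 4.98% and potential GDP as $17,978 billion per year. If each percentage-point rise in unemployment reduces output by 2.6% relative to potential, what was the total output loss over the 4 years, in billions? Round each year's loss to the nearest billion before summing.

Year 2017: gap = -2.6 × (6.27 - 4.98) = -3.354%, loss ≈ 17978 × 3.354/100 ≈ 603.
Year 2018: gap = -2.6 × (9.41 - 4.98) = -11.518%, loss ≈ 17978 × 11.518/100 ≈ 2071.
Year 2019: gap = -2.6 × (7.7 - 4.98) = -7.072%, loss ≈ 17978 × 7.072/100 ≈ 1271.
Year 2020: gap = -2.6 × (5.99 - 4.98) = -2.626%, loss ≈ 17978 × 2.626/100 ≈ 472.
Total lost output = 603 + 2071 + 1271 + 472 = 4417 billion.

$4,417 billion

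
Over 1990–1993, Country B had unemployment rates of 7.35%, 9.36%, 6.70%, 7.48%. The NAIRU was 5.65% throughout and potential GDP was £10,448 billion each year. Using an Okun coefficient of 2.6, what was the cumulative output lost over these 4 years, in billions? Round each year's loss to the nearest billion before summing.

£2,252 billion

Year 1990: gap = -2.6 × (7.35 - 5.65) = -4.42%, loss ≈ 10448 × 4.42/100 ≈ 462.
Year 1991: gap = -2.6 × (9.36 - 5.65) = -9.646%, loss ≈ 10448 × 9.646/100 ≈ 1008.
Year 1992: gap = -2.6 × (6.7 - 5.65) = -2.73%, loss ≈ 10448 × 2.73/100 ≈ 285.
Year 1993: gap = -2.6 × (7.48 - 5.65) = -4.758%, loss ≈ 10448 × 4.758/100 ≈ 497.
Total lost output = 462 + 1008 + 285 + 497 = 2252 billion.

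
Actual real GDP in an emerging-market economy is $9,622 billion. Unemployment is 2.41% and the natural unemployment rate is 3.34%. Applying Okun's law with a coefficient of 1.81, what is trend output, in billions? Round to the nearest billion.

$9,463 billion

Unemployment gap = 2.41 - 3.34 = -0.93 points, so output gap = -1.81 × (-0.93) = 1.6833%.
Since Y = Y* × (1 + gap/100), Y* = 9622/1.016833 ≈ 9463 billion.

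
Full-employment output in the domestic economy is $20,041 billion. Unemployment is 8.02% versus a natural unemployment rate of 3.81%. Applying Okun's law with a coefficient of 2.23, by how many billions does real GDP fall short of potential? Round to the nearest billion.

$1,882 billion

Output gap = -2.23 × (8.02 - 3.81) = -2.23 × 4.21 = -9.3883%.
Actual GDP ≈ 20041 × 0.906117 ≈ 18159 billion, so the shortfall is 20041 - 18159 = 1882 billion.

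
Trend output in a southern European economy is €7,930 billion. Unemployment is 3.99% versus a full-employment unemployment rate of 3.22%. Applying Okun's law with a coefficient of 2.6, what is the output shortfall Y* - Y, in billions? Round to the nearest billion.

€159 billion

Output gap = -2.6 × (3.99 - 3.22) = -2.6 × 0.77 = -2.002%.
Actual GDP ≈ 7930 × 0.97998 ≈ 7771 billion, so the shortfall is 7930 - 7771 = 159 billion.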